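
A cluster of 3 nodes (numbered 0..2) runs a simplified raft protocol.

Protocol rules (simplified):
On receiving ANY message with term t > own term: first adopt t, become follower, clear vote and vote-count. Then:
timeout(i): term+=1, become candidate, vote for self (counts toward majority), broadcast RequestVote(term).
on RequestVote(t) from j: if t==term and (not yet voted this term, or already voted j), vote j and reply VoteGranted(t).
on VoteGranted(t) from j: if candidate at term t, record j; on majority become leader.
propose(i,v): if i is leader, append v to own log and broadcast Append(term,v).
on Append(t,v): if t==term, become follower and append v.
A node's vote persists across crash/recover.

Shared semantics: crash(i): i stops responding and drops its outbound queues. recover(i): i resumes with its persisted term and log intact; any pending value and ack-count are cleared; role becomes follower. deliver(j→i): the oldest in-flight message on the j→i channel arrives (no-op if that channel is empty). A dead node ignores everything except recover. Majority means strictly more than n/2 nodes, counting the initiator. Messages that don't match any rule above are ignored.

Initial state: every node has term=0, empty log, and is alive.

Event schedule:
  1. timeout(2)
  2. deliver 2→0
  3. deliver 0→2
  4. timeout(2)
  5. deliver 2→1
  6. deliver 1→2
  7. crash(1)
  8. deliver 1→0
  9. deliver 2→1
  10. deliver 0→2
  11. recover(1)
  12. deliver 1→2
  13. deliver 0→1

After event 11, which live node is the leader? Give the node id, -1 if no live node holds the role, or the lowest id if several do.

e1 timeout(2): 2[cand,t=1,-]
e2 deliver 2→0: 0[foll,t=1,-]
e3 deliver 0→2: 2[lead,t=1,-]
e4 timeout(2): 2[cand,t=2,-]
e5 deliver 2→1: 1[foll,t=1,-]
e6 deliver 1→2: ·
e7 crash(1): 1[✗foll,t=1,-]
e8 deliver 1→0: ·
e9 deliver 2→1: ·
e10 deliver 0→2: ·
e11 recover(1): 1[foll,t=1,-]

-1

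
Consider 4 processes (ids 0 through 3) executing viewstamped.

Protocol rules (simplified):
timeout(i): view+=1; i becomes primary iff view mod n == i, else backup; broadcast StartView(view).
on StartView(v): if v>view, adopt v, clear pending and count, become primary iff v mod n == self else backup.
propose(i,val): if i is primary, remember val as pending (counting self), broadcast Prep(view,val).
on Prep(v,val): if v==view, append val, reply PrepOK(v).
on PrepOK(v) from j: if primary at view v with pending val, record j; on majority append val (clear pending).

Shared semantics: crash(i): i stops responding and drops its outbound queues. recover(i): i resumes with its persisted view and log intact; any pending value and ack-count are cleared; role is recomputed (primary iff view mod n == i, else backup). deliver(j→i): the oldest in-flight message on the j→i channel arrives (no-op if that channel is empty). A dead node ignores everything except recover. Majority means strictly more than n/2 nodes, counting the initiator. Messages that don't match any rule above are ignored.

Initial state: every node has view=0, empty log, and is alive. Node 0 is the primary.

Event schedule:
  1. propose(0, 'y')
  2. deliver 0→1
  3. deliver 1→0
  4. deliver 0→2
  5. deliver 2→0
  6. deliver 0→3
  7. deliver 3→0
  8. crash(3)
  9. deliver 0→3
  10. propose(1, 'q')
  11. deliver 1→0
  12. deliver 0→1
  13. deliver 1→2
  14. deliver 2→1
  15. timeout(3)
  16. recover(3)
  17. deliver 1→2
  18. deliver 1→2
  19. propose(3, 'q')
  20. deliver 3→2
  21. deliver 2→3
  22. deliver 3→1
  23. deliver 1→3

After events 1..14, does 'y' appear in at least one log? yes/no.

step 1 propose(0,'y'): —
step 2 deliver 0→1: 1={back,v=0,log=y}
step 3 deliver 1→0: —
step 4 deliver 0→2: 2={back,v=0,log=y}
step 5 deliver 2→0: 0={prim,v=0,log=y}
step 6 deliver 0→3: 3={back,v=0,log=y}
step 7 deliver 3→0: —
step 8 crash(3): 3={✗back,v=0,log=y}
step 9 deliver 0→3: —
step 10 propose(1,'q'): —
step 11 deliver 1→0: —
step 12 deliver 0→1: —
step 13 deliver 1→2: —
step 14 deliver 2→1: —

yes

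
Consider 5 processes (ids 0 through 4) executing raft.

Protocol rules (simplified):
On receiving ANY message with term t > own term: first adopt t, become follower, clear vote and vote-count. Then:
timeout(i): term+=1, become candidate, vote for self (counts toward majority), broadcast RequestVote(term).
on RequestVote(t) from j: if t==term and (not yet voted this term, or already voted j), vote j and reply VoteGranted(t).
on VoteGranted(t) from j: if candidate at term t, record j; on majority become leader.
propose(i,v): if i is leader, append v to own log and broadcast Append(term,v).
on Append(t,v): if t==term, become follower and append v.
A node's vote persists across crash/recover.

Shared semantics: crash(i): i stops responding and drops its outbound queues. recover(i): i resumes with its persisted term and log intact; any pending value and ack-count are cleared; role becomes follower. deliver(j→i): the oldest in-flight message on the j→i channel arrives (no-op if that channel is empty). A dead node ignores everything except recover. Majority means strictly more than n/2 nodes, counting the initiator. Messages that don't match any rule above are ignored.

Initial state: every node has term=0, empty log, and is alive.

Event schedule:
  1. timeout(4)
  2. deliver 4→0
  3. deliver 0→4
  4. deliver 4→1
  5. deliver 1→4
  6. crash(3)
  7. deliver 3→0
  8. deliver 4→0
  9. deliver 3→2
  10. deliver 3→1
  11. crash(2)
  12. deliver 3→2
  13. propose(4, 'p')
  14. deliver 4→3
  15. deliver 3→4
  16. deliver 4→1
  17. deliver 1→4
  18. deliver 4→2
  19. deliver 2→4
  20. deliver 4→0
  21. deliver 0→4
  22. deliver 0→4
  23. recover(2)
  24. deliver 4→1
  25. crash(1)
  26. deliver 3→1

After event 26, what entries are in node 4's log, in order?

after 1 — timeout(4): n4:cand/t1/[-]
after 2 — deliver 4→0: n0:foll/t1/[-]
after 3 — deliver 0→4: ·
after 4 — deliver 4→1: n1:foll/t1/[-]
after 5 — deliver 1→4: n4:lead/t1/[-]
after 6 — crash(3): n3:✗foll/t0/[-]
after 7 — deliver 3→0: ·
after 8 — deliver 4→0: ·
after 9 — deliver 3→2: ·
after 10 — deliver 3→1: ·
after 11 — crash(2): n2:✗foll/t0/[-]
after 12 — deliver 3→2: ·
after 13 — propose(4,'p'): n4:lead/t1/[p]
after 14 — deliver 4→3: ·
after 15 — deliver 3→4: ·
after 16 — deliver 4→1: n1:foll/t1/[p]
after 17 — deliver 1→4: ·
after 18 — deliver 4→2: ·
after 19 — deliver 2→4: ·
after 20 — deliver 4→0: n0:foll/t1/[p]
after 21 — deliver 0→4: ·
after 22 — deliver 0→4: ·
after 23 — recover(2): n2:foll/t0/[-]
after 24 — deliver 4→1: ·
after 25 — crash(1): n1:✗foll/t1/[p]
after 26 — deliver 3→1: ·

p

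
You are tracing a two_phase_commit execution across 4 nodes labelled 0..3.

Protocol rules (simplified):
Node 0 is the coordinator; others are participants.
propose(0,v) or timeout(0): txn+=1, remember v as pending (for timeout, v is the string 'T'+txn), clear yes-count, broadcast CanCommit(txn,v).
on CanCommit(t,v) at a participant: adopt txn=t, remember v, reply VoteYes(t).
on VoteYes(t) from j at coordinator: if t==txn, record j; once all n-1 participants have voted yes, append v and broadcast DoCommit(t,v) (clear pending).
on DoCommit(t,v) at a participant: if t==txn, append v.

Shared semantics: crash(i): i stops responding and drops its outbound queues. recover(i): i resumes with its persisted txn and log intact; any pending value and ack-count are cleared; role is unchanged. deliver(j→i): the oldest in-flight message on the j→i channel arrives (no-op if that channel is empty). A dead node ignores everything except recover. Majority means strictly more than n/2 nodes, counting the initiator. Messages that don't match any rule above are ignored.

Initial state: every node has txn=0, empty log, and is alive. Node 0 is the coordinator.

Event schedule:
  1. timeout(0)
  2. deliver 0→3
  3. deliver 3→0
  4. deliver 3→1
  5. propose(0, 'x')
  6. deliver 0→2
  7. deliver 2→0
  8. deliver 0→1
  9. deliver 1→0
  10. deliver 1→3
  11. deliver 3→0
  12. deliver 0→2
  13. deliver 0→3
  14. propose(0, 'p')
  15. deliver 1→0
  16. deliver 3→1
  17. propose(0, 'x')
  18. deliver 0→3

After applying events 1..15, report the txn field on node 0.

1. timeout(0):  <0:coor t1 ->
2. deliver 0→3:  <3:part t1 ->
3. deliver 3→0:  nop
4. deliver 3→1:  nop
5. propose(0,'x'):  <0:coor t2 ->
6. deliver 0→2:  <2:part t1 ->
7. deliver 2→0:  nop
8. deliver 0→1:  <1:part t1 ->
9. deliver 1→0:  nop
10. deliver 1→3:  nop
11. deliver 3→0:  nop
12. deliver 0→2:  <2:part t2 ->
13. deliver 0→3:  <3:part t2 ->
14. propose(0,'p'):  <0:coor t3 ->
15. deliver 1→0:  nop

3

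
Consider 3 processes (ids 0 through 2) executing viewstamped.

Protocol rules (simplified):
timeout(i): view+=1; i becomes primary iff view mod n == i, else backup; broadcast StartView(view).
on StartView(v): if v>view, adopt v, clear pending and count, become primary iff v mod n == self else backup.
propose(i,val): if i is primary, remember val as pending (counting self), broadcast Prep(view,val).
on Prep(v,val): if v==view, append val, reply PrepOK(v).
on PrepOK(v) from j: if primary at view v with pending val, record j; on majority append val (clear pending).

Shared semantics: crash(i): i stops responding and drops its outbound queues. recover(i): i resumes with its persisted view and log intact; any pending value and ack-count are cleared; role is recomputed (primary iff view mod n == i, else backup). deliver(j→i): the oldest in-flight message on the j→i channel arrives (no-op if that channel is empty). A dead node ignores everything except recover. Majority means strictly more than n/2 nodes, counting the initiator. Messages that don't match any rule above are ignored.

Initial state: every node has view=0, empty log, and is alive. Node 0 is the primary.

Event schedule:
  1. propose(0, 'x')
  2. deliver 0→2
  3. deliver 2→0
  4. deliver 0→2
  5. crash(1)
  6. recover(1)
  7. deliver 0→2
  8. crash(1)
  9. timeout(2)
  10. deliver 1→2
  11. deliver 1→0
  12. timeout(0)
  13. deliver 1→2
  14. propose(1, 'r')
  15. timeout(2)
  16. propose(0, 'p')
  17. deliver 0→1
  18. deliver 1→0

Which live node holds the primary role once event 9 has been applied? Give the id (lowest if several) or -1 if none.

0

after 1 — propose(0,'x'): ·
after 2 — deliver 0→2: n2:back/v0/[x]
after 3 — deliver 2→0: n0:prim/v0/[x]
after 4 — deliver 0→2: ·
after 5 — crash(1): n1:✗back/v0/[-]
after 6 — recover(1): n1:back/v0/[-]
after 7 — deliver 0→2: ·
after 8 — crash(1): n1:✗back/v0/[-]
after 9 — timeout(2): n2:back/v1/[x]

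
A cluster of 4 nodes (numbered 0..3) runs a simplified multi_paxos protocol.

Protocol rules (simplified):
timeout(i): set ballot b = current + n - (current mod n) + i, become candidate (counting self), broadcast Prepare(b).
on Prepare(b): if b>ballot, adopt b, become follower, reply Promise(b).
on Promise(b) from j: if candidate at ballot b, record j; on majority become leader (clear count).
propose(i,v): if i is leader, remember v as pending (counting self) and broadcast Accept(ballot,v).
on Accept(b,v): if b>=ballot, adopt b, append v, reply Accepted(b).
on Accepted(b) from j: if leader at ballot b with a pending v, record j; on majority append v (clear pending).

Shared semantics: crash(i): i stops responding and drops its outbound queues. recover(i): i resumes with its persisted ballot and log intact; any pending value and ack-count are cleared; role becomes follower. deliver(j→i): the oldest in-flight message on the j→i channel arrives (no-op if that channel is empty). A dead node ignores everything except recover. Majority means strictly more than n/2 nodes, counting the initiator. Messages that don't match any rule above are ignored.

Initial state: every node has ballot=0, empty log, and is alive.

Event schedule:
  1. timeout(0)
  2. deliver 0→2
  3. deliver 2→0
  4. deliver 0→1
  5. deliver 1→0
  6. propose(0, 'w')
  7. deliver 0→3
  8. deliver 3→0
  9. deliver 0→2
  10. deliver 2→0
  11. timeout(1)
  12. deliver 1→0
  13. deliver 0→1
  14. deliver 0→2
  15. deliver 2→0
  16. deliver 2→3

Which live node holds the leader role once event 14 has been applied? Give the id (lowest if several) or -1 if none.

e1 timeout(0): 0[cand,b=4,-]
e2 deliver 0→2: 2[foll,b=4,-]
e3 deliver 2→0: ·
e4 deliver 0→1: 1[foll,b=4,-]
e5 deliver 1→0: 0[lead,b=4,-]
e6 propose(0,'w'): ·
e7 deliver 0→3: 3[foll,b=4,-]
e8 deliver 3→0: ·
e9 deliver 0→2: 2[foll,b=4,w]
e10 deliver 2→0: ·
e11 timeout(1): 1[cand,b=9,-]
e12 deliver 1→0: 0[foll,b=9,-]
e13 deliver 0→1: ·
e14 deliver 0→2: ·

-1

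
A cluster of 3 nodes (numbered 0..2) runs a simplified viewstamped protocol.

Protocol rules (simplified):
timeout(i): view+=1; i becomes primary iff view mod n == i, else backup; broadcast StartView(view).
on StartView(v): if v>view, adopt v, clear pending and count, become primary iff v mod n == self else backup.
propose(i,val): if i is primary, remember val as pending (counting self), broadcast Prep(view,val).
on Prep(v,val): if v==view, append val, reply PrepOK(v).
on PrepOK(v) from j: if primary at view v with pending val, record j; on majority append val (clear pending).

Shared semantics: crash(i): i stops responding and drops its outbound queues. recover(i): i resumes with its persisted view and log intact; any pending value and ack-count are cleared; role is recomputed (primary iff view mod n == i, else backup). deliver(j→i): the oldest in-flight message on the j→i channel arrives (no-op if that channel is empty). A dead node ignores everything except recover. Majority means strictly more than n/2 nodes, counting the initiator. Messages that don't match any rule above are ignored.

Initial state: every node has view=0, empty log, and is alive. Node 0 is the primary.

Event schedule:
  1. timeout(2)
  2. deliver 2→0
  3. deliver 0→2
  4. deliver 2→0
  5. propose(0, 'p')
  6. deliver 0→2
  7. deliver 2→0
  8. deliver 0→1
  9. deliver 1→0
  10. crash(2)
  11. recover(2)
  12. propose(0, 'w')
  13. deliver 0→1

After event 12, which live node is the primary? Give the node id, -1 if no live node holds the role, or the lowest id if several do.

after 1 — timeout(2): n2:back/v1/[-]
after 2 — deliver 2→0: n0:back/v1/[-]
after 3 — deliver 0→2: ·
after 4 — deliver 2→0: ·
after 5 — propose(0,'p'): ·
after 6 — deliver 0→2: ·
after 7 — deliver 2→0: ·
after 8 — deliver 0→1: ·
after 9 — deliver 1→0: ·
after 10 — crash(2): n2:✗back/v1/[-]
after 11 — recover(2): n2:back/v1/[-]
after 12 — propose(0,'w'): ·

-1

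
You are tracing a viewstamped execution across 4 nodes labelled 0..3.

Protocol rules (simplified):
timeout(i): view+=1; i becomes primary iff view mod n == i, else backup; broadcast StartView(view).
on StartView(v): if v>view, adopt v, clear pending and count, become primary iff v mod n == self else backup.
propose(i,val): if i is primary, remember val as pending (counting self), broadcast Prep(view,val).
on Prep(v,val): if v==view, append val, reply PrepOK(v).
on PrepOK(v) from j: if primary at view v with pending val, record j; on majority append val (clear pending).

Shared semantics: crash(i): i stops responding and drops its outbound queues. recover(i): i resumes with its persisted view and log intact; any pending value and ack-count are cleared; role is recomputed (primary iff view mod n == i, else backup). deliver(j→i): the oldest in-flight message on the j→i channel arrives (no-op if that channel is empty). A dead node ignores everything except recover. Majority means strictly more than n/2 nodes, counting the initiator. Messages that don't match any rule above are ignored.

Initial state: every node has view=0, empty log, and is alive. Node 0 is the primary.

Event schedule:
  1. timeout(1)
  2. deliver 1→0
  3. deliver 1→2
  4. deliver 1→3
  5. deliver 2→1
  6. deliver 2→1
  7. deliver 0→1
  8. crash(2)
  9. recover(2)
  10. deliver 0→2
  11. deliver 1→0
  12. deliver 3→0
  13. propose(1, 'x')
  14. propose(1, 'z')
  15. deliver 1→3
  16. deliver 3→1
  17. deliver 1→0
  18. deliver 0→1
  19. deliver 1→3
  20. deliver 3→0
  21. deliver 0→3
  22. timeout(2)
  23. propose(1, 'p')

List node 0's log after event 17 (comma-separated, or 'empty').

[1] timeout(1) → N1(prim v1 [-])
[2] deliver 1→0 → N0(back v1 [-])
[3] deliver 1→2 → N2(back v1 [-])
[4] deliver 1→3 → N3(back v1 [-])
[5] deliver 2→1 → ∅
[6] deliver 2→1 → ∅
[7] deliver 0→1 → ∅
[8] crash(2) → N2(✗back v1 [-])
[9] recover(2) → N2(back v1 [-])
[10] deliver 0→2 → ∅
[11] deliver 1→0 → ∅
[12] deliver 3→0 → ∅
[13] propose(1,'x') → ∅
[14] propose(1,'z') → ∅
[15] deliver 1→3 → N3(back v1 [x])
[16] deliver 3→1 → ∅
[17] deliver 1→0 → N0(back v1 [x])

x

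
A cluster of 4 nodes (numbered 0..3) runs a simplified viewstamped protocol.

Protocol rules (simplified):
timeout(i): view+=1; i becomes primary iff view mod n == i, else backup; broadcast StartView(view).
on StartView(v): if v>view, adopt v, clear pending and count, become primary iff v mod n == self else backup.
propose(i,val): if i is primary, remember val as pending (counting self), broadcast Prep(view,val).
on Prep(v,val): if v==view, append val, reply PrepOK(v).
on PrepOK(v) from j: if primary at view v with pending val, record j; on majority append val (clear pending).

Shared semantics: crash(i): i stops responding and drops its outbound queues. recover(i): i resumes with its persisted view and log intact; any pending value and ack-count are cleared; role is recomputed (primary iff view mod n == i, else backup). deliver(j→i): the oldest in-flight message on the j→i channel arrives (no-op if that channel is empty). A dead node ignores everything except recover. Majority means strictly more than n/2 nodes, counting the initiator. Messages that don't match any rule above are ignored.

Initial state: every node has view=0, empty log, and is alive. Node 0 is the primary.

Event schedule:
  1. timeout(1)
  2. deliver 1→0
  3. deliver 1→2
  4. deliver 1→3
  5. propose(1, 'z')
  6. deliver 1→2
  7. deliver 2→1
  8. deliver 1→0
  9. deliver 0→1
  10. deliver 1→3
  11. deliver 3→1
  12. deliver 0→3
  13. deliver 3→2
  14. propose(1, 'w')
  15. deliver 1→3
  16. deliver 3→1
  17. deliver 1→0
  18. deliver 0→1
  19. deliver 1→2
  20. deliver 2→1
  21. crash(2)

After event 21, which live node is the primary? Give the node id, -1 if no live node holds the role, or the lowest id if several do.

after 1 — timeout(1): n1:prim/v1/[-]
after 2 — deliver 1→0: n0:back/v1/[-]
after 3 — deliver 1→2: n2:back/v1/[-]
after 4 — deliver 1→3: n3:back/v1/[-]
after 5 — propose(1,'z'): ·
after 6 — deliver 1→2: n2:back/v1/[z]
after 7 — deliver 2→1: ·
after 8 — deliver 1→0: n0:back/v1/[z]
after 9 — deliver 0→1: n1:prim/v1/[z]
after 10 — deliver 1→3: n3:back/v1/[z]
after 11 — deliver 3→1: ·
after 12 — deliver 0→3: ·
after 13 — deliver 3→2: ·
after 14 — propose(1,'w'): ·
after 15 — deliver 1→3: n3:back/v1/[z,w]
after 16 — deliver 3→1: ·
after 17 — deliver 1→0: n0:back/v1/[z,w]
after 18 — deliver 0→1: n1:prim/v1/[z,w]
after 19 — deliver 1→2: n2:back/v1/[z,w]
after 20 — deliver 2→1: ·
after 21 — crash(2): n2:✗back/v1/[z,w]

1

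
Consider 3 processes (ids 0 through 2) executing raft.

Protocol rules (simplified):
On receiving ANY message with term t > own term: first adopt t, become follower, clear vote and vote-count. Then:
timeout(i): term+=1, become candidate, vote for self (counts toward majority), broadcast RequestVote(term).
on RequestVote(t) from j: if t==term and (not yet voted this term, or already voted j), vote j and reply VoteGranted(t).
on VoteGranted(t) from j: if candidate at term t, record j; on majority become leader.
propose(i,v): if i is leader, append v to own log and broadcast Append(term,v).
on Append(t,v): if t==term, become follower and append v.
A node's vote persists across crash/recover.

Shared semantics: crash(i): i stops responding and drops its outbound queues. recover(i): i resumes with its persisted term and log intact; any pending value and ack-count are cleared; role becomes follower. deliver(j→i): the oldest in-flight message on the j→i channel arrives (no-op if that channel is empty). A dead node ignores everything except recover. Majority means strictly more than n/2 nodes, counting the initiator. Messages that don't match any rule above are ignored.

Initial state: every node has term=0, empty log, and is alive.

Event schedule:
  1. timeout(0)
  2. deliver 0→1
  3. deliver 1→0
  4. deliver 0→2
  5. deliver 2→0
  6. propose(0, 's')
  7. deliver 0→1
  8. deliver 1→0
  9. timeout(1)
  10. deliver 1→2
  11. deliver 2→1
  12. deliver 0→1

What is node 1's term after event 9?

after 1 — timeout(0): n0:cand/t1/[-]
after 2 — deliver 0→1: n1:foll/t1/[-]
after 3 — deliver 1→0: n0:lead/t1/[-]
after 4 — deliver 0→2: n2:foll/t1/[-]
after 5 — deliver 2→0: ·
after 6 — propose(0,'s'): n0:lead/t1/[s]
after 7 — deliver 0→1: n1:foll/t1/[s]
after 8 — deliver 1→0: ·
after 9 — timeout(1): n1:cand/t2/[s]

2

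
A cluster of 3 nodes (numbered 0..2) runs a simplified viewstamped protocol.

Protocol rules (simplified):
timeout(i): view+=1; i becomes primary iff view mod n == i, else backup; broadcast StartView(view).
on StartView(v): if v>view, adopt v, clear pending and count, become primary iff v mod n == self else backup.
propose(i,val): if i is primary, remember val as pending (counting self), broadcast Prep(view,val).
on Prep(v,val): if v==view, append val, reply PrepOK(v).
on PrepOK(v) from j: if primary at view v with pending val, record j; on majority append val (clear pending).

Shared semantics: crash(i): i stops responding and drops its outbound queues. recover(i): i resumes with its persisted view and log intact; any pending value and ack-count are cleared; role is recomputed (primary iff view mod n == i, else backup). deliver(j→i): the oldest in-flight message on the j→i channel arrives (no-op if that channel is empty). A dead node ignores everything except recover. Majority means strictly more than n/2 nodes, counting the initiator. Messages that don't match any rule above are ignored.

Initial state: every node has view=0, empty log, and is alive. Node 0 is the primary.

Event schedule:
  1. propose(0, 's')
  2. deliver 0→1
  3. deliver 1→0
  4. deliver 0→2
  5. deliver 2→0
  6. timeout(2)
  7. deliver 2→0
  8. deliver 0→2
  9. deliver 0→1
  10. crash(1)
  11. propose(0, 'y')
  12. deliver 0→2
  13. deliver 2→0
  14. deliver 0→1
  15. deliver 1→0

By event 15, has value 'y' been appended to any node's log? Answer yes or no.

no

step 1 propose(0,'s'): —
step 2 deliver 0→1: 1={back,v=0,log=s}
step 3 deliver 1→0: 0={prim,v=0,log=s}
step 4 deliver 0→2: 2={back,v=0,log=s}
step 5 deliver 2→0: —
step 6 timeout(2): 2={back,v=1,log=s}
step 7 deliver 2→0: 0={back,v=1,log=s}
step 8 deliver 0→2: —
step 9 deliver 0→1: —
step 10 crash(1): 1={✗back,v=0,log=s}
step 11 propose(0,'y'): —
step 12 deliver 0→2: —
step 13 deliver 2→0: —
step 14 deliver 0→1: —
step 15 deliver 1→0: —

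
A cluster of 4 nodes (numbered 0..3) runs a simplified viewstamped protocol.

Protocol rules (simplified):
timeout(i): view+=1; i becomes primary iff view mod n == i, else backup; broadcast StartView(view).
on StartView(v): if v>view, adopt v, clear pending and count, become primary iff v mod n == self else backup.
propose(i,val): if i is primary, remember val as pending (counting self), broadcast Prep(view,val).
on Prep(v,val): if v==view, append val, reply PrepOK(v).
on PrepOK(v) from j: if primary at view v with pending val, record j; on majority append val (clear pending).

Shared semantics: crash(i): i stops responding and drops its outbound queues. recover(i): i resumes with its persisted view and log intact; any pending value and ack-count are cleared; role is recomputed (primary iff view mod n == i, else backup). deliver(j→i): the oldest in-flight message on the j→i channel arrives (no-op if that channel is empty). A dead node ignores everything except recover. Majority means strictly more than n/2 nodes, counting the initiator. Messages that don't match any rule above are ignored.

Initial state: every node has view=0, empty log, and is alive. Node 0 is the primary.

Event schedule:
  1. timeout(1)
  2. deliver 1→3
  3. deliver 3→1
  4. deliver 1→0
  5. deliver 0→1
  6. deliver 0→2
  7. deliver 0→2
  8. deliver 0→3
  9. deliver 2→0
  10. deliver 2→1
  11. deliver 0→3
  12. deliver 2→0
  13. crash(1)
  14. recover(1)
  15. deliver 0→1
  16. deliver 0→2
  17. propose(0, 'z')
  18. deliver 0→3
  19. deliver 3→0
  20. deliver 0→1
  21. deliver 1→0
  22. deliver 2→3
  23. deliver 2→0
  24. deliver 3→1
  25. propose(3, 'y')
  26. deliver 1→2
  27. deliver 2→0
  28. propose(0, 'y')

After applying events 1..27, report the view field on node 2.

after 1 — timeout(1): n1:prim/v1/[-]
after 2 — deliver 1→3: n3:back/v1/[-]
after 3 — deliver 3→1: ·
after 4 — deliver 1→0: n0:back/v1/[-]
after 5 — deliver 0→1: ·
after 6 — deliver 0→2: ·
after 7 — deliver 0→2: ·
after 8 — deliver 0→3: ·
after 9 — deliver 2→0: ·
after 10 — deliver 2→1: ·
after 11 — deliver 0→3: ·
after 12 — deliver 2→0: ·
after 13 — crash(1): n1:✗prim/v1/[-]
after 14 — recover(1): n1:prim/v1/[-]
after 15 — deliver 0→1: ·
after 16 — deliver 0→2: ·
after 17 — propose(0,'z'): ·
after 18 — deliver 0→3: ·
after 19 — deliver 3→0: ·
after 20 — deliver 0→1: ·
after 21 — deliver 1→0: ·
after 22 — deliver 2→3: ·
after 23 — deliver 2→0: ·
after 24 — deliver 3→1: ·
after 25 — propose(3,'y'): ·
after 26 — deliver 1→2: ·
after 27 — deliver 2→0: ·

0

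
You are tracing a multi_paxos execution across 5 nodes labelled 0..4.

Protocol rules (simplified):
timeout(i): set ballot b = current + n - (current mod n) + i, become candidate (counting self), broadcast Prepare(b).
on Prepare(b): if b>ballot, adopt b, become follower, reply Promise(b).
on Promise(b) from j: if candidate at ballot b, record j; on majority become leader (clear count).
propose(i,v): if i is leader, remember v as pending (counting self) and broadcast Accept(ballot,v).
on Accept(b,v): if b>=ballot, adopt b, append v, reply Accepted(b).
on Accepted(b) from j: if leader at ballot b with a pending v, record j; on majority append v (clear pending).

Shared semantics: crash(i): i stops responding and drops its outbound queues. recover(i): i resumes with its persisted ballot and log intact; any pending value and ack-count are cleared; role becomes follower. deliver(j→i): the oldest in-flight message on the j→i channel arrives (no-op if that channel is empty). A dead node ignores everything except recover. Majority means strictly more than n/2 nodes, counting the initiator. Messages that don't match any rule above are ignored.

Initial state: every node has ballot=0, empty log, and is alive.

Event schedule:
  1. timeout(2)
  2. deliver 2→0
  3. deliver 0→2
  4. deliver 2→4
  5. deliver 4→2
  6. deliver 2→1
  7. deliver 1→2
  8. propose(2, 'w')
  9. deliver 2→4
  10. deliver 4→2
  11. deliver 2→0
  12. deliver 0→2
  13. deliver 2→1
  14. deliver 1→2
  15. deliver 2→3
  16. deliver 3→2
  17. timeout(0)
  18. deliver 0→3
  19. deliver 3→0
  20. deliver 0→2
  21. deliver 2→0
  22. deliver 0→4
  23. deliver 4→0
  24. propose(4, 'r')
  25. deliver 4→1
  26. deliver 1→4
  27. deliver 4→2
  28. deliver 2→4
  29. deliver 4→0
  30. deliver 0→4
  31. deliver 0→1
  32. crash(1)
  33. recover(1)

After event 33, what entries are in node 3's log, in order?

1. timeout(2):  <2:cand b7 ->
2. deliver 2→0:  <0:foll b7 ->
3. deliver 0→2:  nop
4. deliver 2→4:  <4:foll b7 ->
5. deliver 4→2:  <2:lead b7 ->
6. deliver 2→1:  <1:foll b7 ->
7. deliver 1→2:  nop
8. propose(2,'w'):  nop
9. deliver 2→4:  <4:foll b7 w>
10. deliver 4→2:  nop
11. deliver 2→0:  <0:foll b7 w>
12. deliver 0→2:  <2:lead b7 w>
13. deliver 2→1:  <1:foll b7 w>
14. deliver 1→2:  nop
15. deliver 2→3:  <3:foll b7 ->
16. deliver 3→2:  nop
17. timeout(0):  <0:cand b10 w>
18. deliver 0→3:  <3:foll b10 ->
19. deliver 3→0:  nop
20. deliver 0→2:  <2:foll b10 w>
21. deliver 2→0:  <0:lead b10 w>
22. deliver 0→4:  <4:foll b10 w>
23. deliver 4→0:  nop
24. propose(4,'r'):  nop
25. deliver 4→1:  nop
26. deliver 1→4:  nop
27. deliver 4→2:  nop
28. deliver 2→4:  nop
29. deliver 4→0:  nop
30. deliver 0→4:  nop
31. deliver 0→1:  <1:foll b10 w>
32. crash(1):  <1:✗foll b10 w>
33. recover(1):  <1:foll b10 w>

empty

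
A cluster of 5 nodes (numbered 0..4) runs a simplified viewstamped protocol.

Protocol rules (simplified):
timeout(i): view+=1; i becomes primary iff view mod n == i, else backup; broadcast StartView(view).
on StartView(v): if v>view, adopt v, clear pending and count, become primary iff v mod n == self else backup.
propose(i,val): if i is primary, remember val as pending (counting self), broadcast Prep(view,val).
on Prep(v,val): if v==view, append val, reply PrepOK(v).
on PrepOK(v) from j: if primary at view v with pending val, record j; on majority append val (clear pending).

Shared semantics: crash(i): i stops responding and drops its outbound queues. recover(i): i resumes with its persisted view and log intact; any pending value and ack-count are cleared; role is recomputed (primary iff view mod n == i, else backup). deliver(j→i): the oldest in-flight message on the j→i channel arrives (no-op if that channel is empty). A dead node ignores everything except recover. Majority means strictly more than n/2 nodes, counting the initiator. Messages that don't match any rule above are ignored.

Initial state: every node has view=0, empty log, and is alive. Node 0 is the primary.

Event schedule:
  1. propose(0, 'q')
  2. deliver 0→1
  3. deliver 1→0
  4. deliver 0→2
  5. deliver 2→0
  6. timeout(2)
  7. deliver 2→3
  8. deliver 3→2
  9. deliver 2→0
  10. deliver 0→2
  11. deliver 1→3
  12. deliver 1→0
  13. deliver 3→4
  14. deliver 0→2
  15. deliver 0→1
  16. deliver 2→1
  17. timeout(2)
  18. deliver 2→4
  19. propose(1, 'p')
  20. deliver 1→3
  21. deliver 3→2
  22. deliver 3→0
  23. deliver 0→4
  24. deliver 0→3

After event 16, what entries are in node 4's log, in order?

1. propose(0,'q'):  nop
2. deliver 0→1:  <1:back v0 q>
3. deliver 1→0:  nop
4. deliver 0→2:  <2:back v0 q>
5. deliver 2→0:  <0:prim v0 q>
6. timeout(2):  <2:back v1 q>
7. deliver 2→3:  <3:back v1 ->
8. deliver 3→2:  nop
9. deliver 2→0:  <0:back v1 q>
10. deliver 0→2:  nop
11. deliver 1→3:  nop
12. deliver 1→0:  nop
13. deliver 3→4:  nop
14. deliver 0→2:  nop
15. deliver 0→1:  nop
16. deliver 2→1:  <1:prim v1 q>

empty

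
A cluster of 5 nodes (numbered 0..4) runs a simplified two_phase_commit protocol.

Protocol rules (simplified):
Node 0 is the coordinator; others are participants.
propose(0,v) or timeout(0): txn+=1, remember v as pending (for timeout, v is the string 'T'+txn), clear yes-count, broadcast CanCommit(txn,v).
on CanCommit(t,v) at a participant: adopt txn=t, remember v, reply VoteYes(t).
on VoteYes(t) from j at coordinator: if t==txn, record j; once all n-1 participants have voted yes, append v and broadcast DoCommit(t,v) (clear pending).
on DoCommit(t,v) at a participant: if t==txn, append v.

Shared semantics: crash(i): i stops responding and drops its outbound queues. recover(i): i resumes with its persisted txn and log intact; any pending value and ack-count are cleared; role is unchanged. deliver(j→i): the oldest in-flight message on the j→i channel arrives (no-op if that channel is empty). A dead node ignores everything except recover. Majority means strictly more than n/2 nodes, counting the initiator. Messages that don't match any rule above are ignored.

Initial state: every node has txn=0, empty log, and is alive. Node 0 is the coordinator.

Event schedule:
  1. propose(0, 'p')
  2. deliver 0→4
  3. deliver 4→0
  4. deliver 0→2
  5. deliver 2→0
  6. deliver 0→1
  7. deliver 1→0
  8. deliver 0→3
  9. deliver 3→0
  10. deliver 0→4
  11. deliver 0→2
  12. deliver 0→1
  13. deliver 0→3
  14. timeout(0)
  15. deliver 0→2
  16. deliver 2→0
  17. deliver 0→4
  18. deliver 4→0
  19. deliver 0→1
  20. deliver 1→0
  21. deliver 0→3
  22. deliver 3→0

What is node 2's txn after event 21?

1. propose(0,'p'):  <0:coor t1 ->
2. deliver 0→4:  <4:part t1 ->
3. deliver 4→0:  nop
4. deliver 0→2:  <2:part t1 ->
5. deliver 2→0:  nop
6. deliver 0→1:  <1:part t1 ->
7. deliver 1→0:  nop
8. deliver 0→3:  <3:part t1 ->
9. deliver 3→0:  <0:coor t1 p>
10. deliver 0→4:  <4:part t1 p>
11. deliver 0→2:  <2:part t1 p>
12. deliver 0→1:  <1:part t1 p>
13. deliver 0→3:  <3:part t1 p>
14. timeout(0):  <0:coor t2 p>
15. deliver 0→2:  <2:part t2 p>
16. deliver 2→0:  nop
17. deliver 0→4:  <4:part t2 p>
18. deliver 4→0:  nop
19. deliver 0→1:  <1:part t2 p>
20. deliver 1→0:  nop
21. deliver 0→3:  <3:part t2 p>

2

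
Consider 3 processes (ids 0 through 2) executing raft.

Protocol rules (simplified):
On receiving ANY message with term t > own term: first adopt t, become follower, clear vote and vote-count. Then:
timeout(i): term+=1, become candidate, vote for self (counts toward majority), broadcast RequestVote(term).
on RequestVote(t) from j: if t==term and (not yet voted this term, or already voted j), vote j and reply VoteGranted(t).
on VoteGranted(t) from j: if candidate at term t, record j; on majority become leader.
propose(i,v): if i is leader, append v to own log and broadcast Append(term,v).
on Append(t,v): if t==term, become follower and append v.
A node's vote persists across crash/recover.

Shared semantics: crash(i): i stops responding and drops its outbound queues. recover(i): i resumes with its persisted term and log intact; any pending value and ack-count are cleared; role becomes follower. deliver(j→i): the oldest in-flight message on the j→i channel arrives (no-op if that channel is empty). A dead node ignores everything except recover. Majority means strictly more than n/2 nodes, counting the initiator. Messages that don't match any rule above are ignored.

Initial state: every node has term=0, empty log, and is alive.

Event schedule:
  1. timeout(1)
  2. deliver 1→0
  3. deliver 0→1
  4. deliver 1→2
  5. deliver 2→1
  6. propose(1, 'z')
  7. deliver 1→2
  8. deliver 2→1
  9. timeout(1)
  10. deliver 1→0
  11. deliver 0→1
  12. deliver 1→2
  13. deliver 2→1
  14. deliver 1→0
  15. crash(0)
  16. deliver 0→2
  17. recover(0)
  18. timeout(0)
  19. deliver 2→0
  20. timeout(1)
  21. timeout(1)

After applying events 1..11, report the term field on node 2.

e1 timeout(1): 1[cand,t=1,-]
e2 deliver 1→0: 0[foll,t=1,-]
e3 deliver 0→1: 1[lead,t=1,-]
e4 deliver 1→2: 2[foll,t=1,-]
e5 deliver 2→1: ·
e6 propose(1,'z'): 1[lead,t=1,z]
e7 deliver 1→2: 2[foll,t=1,z]
e8 deliver 2→1: ·
e9 timeout(1): 1[cand,t=2,z]
e10 deliver 1→0: 0[foll,t=1,z]
e11 deliver 0→1: ·

1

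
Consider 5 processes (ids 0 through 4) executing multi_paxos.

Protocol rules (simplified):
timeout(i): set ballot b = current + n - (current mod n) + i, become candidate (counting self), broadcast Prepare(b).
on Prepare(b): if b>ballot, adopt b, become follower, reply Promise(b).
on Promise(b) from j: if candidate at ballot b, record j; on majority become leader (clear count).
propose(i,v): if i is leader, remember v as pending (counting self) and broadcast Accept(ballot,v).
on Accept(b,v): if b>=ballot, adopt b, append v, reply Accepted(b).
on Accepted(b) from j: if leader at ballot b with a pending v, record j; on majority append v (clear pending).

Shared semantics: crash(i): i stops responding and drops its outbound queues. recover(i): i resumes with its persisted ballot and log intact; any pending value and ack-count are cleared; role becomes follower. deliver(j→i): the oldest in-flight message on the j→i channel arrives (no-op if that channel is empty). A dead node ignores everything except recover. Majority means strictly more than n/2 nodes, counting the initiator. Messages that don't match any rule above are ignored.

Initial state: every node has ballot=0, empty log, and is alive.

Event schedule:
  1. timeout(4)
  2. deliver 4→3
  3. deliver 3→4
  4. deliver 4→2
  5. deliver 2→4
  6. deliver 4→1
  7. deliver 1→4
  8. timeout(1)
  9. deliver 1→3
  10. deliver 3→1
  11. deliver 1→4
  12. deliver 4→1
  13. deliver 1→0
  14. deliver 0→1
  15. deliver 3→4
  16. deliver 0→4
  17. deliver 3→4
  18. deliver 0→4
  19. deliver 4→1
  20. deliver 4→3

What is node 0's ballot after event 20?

[1] timeout(4) → N4(cand b9 [-])
[2] deliver 4→3 → N3(foll b9 [-])
[3] deliver 3→4 → ∅
[4] deliver 4→2 → N2(foll b9 [-])
[5] deliver 2→4 → N4(lead b9 [-])
[6] deliver 4→1 → N1(foll b9 [-])
[7] deliver 1→4 → ∅
[8] timeout(1) → N1(cand b11 [-])
[9] deliver 1→3 → N3(foll b11 [-])
[10] deliver 3→1 → ∅
[11] deliver 1→4 → N4(foll b11 [-])
[12] deliver 4→1 → N1(lead b11 [-])
[13] deliver 1→0 → N0(foll b11 [-])
[14] deliver 0→1 → ∅
[15] deliver 3→4 → ∅
[16] deliver 0→4 → ∅
[17] deliver 3→4 → ∅
[18] deliver 0→4 → ∅
[19] deliver 4→1 → ∅
[20] deliver 4→3 → ∅

11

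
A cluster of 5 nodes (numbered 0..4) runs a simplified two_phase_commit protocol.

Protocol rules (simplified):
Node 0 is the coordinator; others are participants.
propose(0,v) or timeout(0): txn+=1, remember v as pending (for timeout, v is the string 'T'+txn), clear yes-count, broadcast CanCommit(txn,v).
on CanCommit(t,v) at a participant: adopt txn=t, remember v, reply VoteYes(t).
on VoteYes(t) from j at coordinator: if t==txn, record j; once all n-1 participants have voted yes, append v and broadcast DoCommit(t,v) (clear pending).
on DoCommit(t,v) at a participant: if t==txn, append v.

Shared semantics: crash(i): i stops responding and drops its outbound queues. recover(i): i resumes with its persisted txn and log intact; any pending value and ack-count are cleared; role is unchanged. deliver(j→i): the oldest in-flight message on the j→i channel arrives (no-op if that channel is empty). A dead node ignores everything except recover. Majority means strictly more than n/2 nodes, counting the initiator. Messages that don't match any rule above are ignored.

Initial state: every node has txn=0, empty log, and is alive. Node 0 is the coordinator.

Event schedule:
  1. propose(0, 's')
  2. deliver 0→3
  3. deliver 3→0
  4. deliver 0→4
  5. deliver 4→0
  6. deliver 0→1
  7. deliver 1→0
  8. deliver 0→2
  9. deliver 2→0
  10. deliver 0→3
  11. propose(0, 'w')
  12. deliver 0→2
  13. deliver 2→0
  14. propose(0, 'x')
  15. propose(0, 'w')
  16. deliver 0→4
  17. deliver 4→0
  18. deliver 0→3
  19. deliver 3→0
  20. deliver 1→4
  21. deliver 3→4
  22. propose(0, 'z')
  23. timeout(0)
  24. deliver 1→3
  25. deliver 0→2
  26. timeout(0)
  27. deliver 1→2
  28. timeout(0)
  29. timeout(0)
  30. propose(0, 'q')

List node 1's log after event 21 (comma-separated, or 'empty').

e1 propose(0,'s'): 0[coor,t=1,-]
e2 deliver 0→3: 3[part,t=1,-]
e3 deliver 3→0: ·
e4 deliver 0→4: 4[part,t=1,-]
e5 deliver 4→0: ·
e6 deliver 0→1: 1[part,t=1,-]
e7 deliver 1→0: ·
e8 deliver 0→2: 2[part,t=1,-]
e9 deliver 2→0: 0[coor,t=1,s]
e10 deliver 0→3: 3[part,t=1,s]
e11 propose(0,'w'): 0[coor,t=2,s]
e12 deliver 0→2: 2[part,t=1,s]
e13 deliver 2→0: ·
e14 propose(0,'x'): 0[coor,t=3,s]
e15 propose(0,'w'): 0[coor,t=4,s]
e16 deliver 0→4: 4[part,t=1,s]
e17 deliver 4→0: ·
e18 deliver 0→3: 3[part,t=2,s]
e19 deliver 3→0: ·
e20 deliver 1→4: ·
e21 deliver 3→4: ·

empty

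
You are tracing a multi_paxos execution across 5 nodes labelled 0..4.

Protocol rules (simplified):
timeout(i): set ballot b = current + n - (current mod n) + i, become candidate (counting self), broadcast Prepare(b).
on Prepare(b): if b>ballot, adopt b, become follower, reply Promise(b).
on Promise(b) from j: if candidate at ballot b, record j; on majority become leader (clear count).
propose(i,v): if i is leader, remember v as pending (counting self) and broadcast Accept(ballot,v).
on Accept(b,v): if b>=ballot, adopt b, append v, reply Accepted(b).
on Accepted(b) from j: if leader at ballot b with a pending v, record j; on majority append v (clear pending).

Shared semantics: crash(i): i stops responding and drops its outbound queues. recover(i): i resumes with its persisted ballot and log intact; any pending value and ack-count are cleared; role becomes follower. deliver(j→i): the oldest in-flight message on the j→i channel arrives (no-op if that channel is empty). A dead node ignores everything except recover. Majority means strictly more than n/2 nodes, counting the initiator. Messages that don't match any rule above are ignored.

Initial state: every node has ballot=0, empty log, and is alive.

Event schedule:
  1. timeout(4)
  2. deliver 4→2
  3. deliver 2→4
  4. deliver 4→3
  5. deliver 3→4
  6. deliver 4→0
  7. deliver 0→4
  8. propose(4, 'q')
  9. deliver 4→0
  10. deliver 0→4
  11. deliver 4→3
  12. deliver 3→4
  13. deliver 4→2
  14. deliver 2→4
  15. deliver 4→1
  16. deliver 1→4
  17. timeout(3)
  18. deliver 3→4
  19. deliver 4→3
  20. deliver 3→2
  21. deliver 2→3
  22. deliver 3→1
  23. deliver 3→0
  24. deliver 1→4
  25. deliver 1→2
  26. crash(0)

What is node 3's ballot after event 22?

step 1 timeout(4): 4={cand,b=9,log=-}
step 2 deliver 4→2: 2={foll,b=9,log=-}
step 3 deliver 2→4: —
step 4 deliver 4→3: 3={foll,b=9,log=-}
step 5 deliver 3→4: 4={lead,b=9,log=-}
step 6 deliver 4→0: 0={foll,b=9,log=-}
step 7 deliver 0→4: —
step 8 propose(4,'q'): —
step 9 deliver 4→0: 0={foll,b=9,log=q}
step 10 deliver 0→4: —
step 11 deliver 4→3: 3={foll,b=9,log=q}
step 12 deliver 3→4: 4={lead,b=9,log=q}
step 13 deliver 4→2: 2={foll,b=9,log=q}
step 14 deliver 2→4: —
step 15 deliver 4→1: 1={foll,b=9,log=-}
step 16 deliver 1→4: —
step 17 timeout(3): 3={cand,b=13,log=q}
step 18 deliver 3→4: 4={foll,b=13,log=q}
step 19 deliver 4→3: —
step 20 deliver 3→2: 2={foll,b=13,log=q}
step 21 deliver 2→3: 3={lead,b=13,log=q}
step 22 deliver 3→1: 1={foll,b=13,log=-}

13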